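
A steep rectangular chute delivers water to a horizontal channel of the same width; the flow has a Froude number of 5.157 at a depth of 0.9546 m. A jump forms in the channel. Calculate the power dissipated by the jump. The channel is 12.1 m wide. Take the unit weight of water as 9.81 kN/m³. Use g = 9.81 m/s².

Fr₁ = 5.157 (given).
Conjugate-depth relation: y₂/y₁ = ½[√(1 + 8Fr₁²) − 1] = ½[√213.76 − 1] = 6.810.
y₂ = 6.810 × 0.9546 = 6.501 m.
V₁ = Fr₁·√(g·y₁) = 5.157×√(9.81×0.9546) = 15.78 m/s; q = V₁·y₁ = 15.06 m²/s. V₂ = q/y₂ = 15.06/6.501 = 2.317 m/s. E₁ = y₁ + V₁²/2g = 13.65 m; E₂ = y₂ + V₂²/2g = 6.775 m. ΔE = E₁ − E₂ = 6.873 m.
Q = q·b = 15.06 × 12.1 = 182.3 m³/s. P = γ·Q·ΔE = 9.81 × 182.3 × 6.873 = 12291 kW.

P = 12291 kW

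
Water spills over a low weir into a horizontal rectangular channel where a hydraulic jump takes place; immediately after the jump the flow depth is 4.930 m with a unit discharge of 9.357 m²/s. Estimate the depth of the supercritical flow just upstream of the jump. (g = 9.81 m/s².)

V₂ = q/y₂ = 9.357/4.930 = 1.898 m/s; Fr₂ = V₂/√(g·y₂) = 0.2729.
The Bélanger relation is symmetric: y₁/y₂ = ½[√(1 + 8Fr₂²) − 1] = ½[√1.5959 − 1] = 0.1316.
y₁ = 0.1316 × 4.930 = 0.6490 m.

y₁ = 0.6490 m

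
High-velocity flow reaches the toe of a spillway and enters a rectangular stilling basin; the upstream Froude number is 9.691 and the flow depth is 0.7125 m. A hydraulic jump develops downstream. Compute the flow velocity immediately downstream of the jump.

Fr₁ = 9.691 (given).
Bélanger equation: y₂/y₁ = ½[√(1 + 8Fr₁²) − 1] = ½[√752.32 − 1] = 13.21.
y₂ = 13.21 × 0.7125 = 9.415 m.
V₁ = Fr₁·√(g·y₁) = 9.691×√(9.81×0.7125) = 25.62 m/s; q = V₁·y₁ = 18.25 m²/s.
V₂ = q/y₂ = 18.25/9.415 = 1.939 m/s.

V₂ = 1.939 m/s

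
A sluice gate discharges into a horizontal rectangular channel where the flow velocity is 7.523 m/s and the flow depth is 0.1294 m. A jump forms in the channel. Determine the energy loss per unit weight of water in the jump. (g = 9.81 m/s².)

ΔE = 1.819 m

Fr₁ = V₁/√(g·y₁) = 7.523/√(9.81×0.1294) = 6.677.
Sequent-depth ratio: y₂/y₁ = ½[√(1 + 8Fr₁²) − 1] = ½[√357.67 − 1] = 8.956.
y₂ = 8.956 × 0.1294 = 1.159 m.
Head loss: ΔE = (y₂ − y₁)³/(4y₁y₂) = (1.159 − 0.1294)³/(4×0.1294×1.159) = 1.091/0.5999 = 1.819 m.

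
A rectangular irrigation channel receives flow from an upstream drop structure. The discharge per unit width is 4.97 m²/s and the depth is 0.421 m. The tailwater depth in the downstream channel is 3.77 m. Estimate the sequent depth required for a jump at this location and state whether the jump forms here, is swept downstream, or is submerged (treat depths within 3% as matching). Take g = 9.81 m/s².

y₂ = 3.25 m; the jump is submerged

V₁ = q/y₁ = 4.97/0.421 = 11.8 m/s. Fr₁ = V₁/√(g·y₁) = 11.8/√(9.81×0.421) = 5.81.
Conjugate-depth relation: y₂/y₁ = ½[√(1 + 8Fr₁²) − 1] = ½[√271.0 − 1] = 7.73.
y₂ = 7.73 × 0.421 = 3.25 m.
Tailwater y_tw = 3.77 m: y_tw > y₂, so the jump is submerged.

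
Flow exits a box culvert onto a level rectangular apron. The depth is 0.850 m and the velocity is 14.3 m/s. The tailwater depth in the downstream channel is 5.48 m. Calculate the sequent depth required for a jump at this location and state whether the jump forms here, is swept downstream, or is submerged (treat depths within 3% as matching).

Fr₁ = V₁/√(g·y₁) = 14.3/√(9.81×0.850) = 4.95.
From the momentum equation for a rectangular channel, y₂/y₁ = ½[√(1 + 8Fr₁²) − 1] = ½[√197.2 − 1] = 6.52.
y₂ = 6.52 × 0.850 = 5.54 m.
Tailwater y_tw = 5.48 m: y_tw ≈ y₂, so the jump forms here.

y₂ = 5.54 m; the jump forms here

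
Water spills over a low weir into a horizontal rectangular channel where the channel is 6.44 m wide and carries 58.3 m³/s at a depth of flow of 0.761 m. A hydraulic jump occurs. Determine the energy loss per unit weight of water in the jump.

q = Q/b = 58.3/6.44 = 9.05 m²/s; V₁ = q/y₁ = 11.9 m/s. Fr₁ = V₁/√(g·y₁) = 4.35.
Bélanger equation: y₂/y₁ = ½[√(1 + 8Fr₁²) − 1] = ½[√152.6 − 1] = 5.68.
y₂ = 5.68 × 0.761 = 4.32 m.
Head loss: ΔE = (y₂ − y₁)³/(4y₁y₂) = (4.32 − 0.761)³/(4×0.761×4.32) = 45.1/13.2 = 3.43 m.

ΔE = 3.43 m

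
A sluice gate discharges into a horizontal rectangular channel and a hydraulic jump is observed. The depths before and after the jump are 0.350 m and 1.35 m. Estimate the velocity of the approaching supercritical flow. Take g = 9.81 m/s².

For a rectangular channel the momentum equation gives q² = ½·g·y₁·y₂·(y₁ + y₂) = ½×9.81×0.350×1.35×1.70 = 3.94.
q = √3.94 = 1.98 m²/s.
V₁ = q/y₁ = 1.98/0.350 = 5.67 m/s.

V₁ = 5.67 m/s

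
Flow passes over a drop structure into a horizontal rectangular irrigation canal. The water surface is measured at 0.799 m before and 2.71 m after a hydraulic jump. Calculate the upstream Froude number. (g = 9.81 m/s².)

For a rectangular channel the momentum equation gives q² = ½·g·y₁·y₂·(y₁ + y₂) = ½×9.81×0.799×2.71×3.51 = 37.3.
q = √37.3 = 6.10 m²/s.
V₁ = q/y₁ = 7.64 m/s; Fr₁ = V₁/√(g·y₁) = 2.73.

Fr₁ = 2.73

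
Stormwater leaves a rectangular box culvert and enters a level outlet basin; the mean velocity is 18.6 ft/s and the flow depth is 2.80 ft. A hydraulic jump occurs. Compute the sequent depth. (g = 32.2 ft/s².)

Fr₁ = V₁/√(g·y₁) = 18.6/√(32.2×2.80) = 1.96.
Sequent-depth ratio: y₂/y₁ = ½[√(1 + 8Fr₁²) − 1] = ½[√31.70 − 1] = 2.32.
y₂ = 2.32 × 2.80 = 6.48 ft.

y₂ = 6.48 ft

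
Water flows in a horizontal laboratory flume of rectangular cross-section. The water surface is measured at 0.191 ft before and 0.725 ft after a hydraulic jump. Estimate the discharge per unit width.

For a rectangular channel the momentum equation gives q² = ½·g·y₁·y₂·(y₁ + y₂) = ½×32.2×0.191×0.725×0.916 = 2.04.
q = √2.04 = 1.43 ft²/s.

q = 1.43 ft²/s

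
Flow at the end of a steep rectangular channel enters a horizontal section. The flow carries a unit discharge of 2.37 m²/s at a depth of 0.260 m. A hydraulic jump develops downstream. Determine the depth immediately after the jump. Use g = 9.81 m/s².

V₁ = q/y₁ = 2.37/0.260 = 9.12 m/s. Fr₁ = V₁/√(g·y₁) = 9.12/√(9.81×0.260) = 5.71.
From the momentum equation for a rectangular channel, y₂/y₁ = ½[√(1 + 8Fr₁²) − 1] = ½[√261.6 − 1] = 7.59.
y₂ = 7.59 × 0.260 = 1.97 m.

y₂ = 1.97 m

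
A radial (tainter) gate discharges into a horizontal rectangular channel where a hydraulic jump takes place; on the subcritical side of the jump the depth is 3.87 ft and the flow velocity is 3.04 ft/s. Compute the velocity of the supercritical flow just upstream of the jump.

Fr₂ = V₂/√(g·y₂) = 3.04/√(32.2×3.87) = 0.272.
From the momentum equation (using Fr₂), y₁/y₂ = ½[√(1 + 8Fr₂²) − 1] = ½[√1.593 − 1] = 0.131.
y₁ = 0.131 × 3.87 = 0.507 ft.
V₁ = q/y₁ = 11.8/0.507 = 23.2 ft/s.

V₁ = 23.2 ft/s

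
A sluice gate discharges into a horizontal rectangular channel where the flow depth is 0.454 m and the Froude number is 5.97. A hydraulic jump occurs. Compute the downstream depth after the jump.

y₂ = 3.61 m

Fr₁ = 5.97 (given).
Conjugate-depth relation: y₂/y₁ = ½[√(1 + 8Fr₁²) − 1] = ½[√286.1 − 1] = 7.96.
y₂ = 7.96 × 0.454 = 3.61 m.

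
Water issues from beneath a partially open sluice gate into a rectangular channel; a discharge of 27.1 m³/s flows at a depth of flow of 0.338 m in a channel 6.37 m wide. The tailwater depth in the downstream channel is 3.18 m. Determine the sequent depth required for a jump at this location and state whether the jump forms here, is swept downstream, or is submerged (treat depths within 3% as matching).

q = Q/b = 27.1/6.37 = 4.25 m²/s; V₁ = q/y₁ = 12.6 m/s. Fr₁ = V₁/√(g·y₁) = 6.91.
By Bélanger, y₂/y₁ = ½[√(1 + 8Fr₁²) − 1] = ½[√383.2 − 1] = 9.29.
y₂ = 9.29 × 0.338 = 3.14 m.
Tailwater y_tw = 3.18 m: y_tw ≈ y₂, so the jump forms here.

y₂ = 3.14 m; the jump forms here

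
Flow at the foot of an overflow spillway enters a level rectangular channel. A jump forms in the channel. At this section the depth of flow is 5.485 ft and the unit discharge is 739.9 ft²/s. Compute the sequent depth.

V₁ = q/y₁ = 739.9/5.485 = 134.9 ft/s. Fr₁ = V₁/√(g·y₁) = 134.9/√(32.2×5.485) = 10.15.
Conjugate-depth relation: y₂/y₁ = ½[√(1 + 8Fr₁²) − 1] = ½[√825.23 − 1] = 13.86.
y₂ = 13.86 × 5.485 = 76.04 ft.

y₂ = 76.04 ft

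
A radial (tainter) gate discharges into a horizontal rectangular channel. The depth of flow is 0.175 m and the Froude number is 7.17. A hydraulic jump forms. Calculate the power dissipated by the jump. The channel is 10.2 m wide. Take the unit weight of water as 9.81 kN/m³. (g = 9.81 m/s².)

P = 483 kW

Fr₁ = 7.17 (given).
Sequent-depth ratio: y₂/y₁ = ½[√(1 + 8Fr₁²) − 1] = ½[√412.3 − 1] = 9.65.
y₂ = 9.65 × 0.175 = 1.69 m.
V₁ = Fr₁·√(g·y₁) = 7.17×√(9.81×0.175) = 9.39 m/s; q = V₁·y₁ = 1.64 m²/s. V₂ = q/y₂ = 1.64/1.69 = 0.973 m/s. E₁ = y₁ + V₁²/2g = 4.67 m; E₂ = y₂ + V₂²/2g = 1.74 m. ΔE = E₁ − E₂ = 2.94 m.
Q = q·b = 1.64 × 10.2 = 16.8 m³/s. P = γ·Q·ΔE = 9.81 × 16.8 × 2.94 = 483 kW.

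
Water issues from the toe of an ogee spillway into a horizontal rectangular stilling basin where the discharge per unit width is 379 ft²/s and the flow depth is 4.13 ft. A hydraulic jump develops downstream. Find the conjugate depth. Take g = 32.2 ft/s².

y₂ = 44.5 ft

V₁ = q/y₁ = 379/4.13 = 91.8 ft/s. Fr₁ = V₁/√(g·y₁) = 91.8/√(32.2×4.13) = 7.96.
Conjugate-depth relation: y₂/y₁ = ½[√(1 + 8Fr₁²) − 1] = ½[√507.6 − 1] = 10.8.
y₂ = 10.8 × 4.13 = 44.5 ft.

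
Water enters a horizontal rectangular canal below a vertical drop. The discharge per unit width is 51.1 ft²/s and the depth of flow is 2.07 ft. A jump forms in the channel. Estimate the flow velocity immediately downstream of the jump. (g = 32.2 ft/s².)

V₂ = 6.49 ft/s

V₁ = q/y₁ = 51.1/2.07 = 24.7 ft/s. Fr₁ = V₁/√(g·y₁) = 24.7/√(32.2×2.07) = 3.02.
Sequent-depth ratio: y₂/y₁ = ½[√(1 + 8Fr₁²) − 1] = ½[√74.14 − 1] = 3.81.
y₂ = 3.81 × 2.07 = 7.88 ft.
V₂ = q/y₂ = 51.1/7.88 = 6.49 ft/s.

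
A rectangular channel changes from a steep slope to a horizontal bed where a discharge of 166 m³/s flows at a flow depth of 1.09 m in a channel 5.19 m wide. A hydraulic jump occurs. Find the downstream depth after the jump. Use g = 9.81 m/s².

y₂ = 13.3 m

q = Q/b = 166/5.19 = 32.0 m²/s; V₁ = q/y₁ = 29.3 m/s. Fr₁ = V₁/√(g·y₁) = 8.97.
From the momentum equation for a rectangular channel, y₂/y₁ = ½[√(1 + 8Fr₁²) − 1] = ½[√645.2 − 1] = 12.2.
y₂ = 12.2 × 1.09 = 13.3 m.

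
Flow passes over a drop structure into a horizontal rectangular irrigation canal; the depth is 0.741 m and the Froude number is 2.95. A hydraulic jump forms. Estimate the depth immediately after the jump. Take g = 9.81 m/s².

Fr₁ = 2.95 (given).
By Bélanger, y₂/y₁ = ½[√(1 + 8Fr₁²) − 1] = ½[√70.62 − 1] = 3.70.
y₂ = 3.70 × 0.741 = 2.74 m.

y₂ = 2.74 m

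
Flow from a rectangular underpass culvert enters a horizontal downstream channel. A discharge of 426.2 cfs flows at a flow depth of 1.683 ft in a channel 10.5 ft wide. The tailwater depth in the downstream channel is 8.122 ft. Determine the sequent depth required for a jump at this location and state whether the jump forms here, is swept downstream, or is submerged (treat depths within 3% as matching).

y₂ = 7.002 ft; the jump is submerged

q = Q/b = 426.2/10.5 = 40.59 ft²/s; V₁ = q/y₁ = 24.12 ft/s. Fr₁ = V₁/√(g·y₁) = 3.276.
Bélanger equation: y₂/y₁ = ½[√(1 + 8Fr₁²) − 1] = ½[√86.868 − 1] = 4.160.
y₂ = 4.160 × 1.683 = 7.002 ft.
Tailwater y_tw = 8.122 ft: y_tw > y₂, so the jump is submerged.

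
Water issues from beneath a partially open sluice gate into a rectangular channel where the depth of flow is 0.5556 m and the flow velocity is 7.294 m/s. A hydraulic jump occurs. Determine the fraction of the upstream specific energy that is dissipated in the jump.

ΔE/E₁ = 0.276 (27.6%)

Fr₁ = V₁/√(g·y₁) = 7.294/√(9.81×0.5556) = 3.124.
By Bélanger, y₂/y₁ = ½[√(1 + 8Fr₁²) − 1] = ½[√79.089 − 1] = 3.947.
y₂ = 3.947 × 0.5556 = 2.193 m.
E₁ = y₁ + V₁²/2g = 3.267 m. ΔE = (y₂ − y₁)³/(4y₁y₂) = 0.9004 m. ΔE/E₁ = 0.9004/3.267 = 0.276.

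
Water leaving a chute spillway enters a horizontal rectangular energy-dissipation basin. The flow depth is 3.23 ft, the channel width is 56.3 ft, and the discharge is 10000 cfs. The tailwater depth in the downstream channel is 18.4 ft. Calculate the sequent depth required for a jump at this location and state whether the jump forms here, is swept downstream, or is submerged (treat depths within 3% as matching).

y₂ = 23.1 ft; the jump is swept downstream

q = Q/b = 10000/56.3 = 178 ft²/s; V₁ = q/y₁ = 55.0 ft/s. Fr₁ = V₁/√(g·y₁) = 5.39.
By Bélanger, y₂/y₁ = ½[√(1 + 8Fr₁²) − 1] = ½[√233.6 − 1] = 7.14.
y₂ = 7.14 × 3.23 = 23.1 ft.
Tailwater y_tw = 18.4 ft: y_tw < y₂, so the jump is swept downstream.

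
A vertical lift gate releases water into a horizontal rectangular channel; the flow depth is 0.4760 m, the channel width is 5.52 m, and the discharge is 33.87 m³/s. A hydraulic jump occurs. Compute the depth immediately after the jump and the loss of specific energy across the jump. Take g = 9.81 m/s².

q = Q/b = 33.87/5.52 = 6.136 m²/s; V₁ = q/y₁ = 12.89 m/s. Fr₁ = V₁/√(g·y₁) = 5.965.
Bélanger equation: y₂/y₁ = ½[√(1 + 8Fr₁²) − 1] = ½[√285.68 − 1] = 7.951.
y₂ = 7.951 × 0.4760 = 3.785 m.
Head loss: ΔE = (y₂ − y₁)³/(4y₁y₂) = (3.785 − 0.4760)³/(4×0.4760×3.785) = 36.22/7.206 = 5.027 m.

y₂ = 3.785 m; ΔE = 5.027 m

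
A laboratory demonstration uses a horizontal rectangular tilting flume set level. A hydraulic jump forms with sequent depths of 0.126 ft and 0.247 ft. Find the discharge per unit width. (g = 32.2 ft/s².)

q = 0.432 ft²/s

For a rectangular channel the momentum equation gives q² = ½·g·y₁·y₂·(y₁ + y₂) = ½×32.2×0.126×0.247×0.373 = 0.187.
q = √0.187 = 0.432 ft²/s.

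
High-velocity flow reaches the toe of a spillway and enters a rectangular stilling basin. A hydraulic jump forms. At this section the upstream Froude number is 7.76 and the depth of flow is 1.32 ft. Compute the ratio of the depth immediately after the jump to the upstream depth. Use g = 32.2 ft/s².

y₂/y₁ = 10.5

Fr₁ = 7.76 (given).
From the momentum equation for a rectangular channel, y₂/y₁ = ½[√(1 + 8Fr₁²) − 1] = ½[√482.7 − 1] = 10.5.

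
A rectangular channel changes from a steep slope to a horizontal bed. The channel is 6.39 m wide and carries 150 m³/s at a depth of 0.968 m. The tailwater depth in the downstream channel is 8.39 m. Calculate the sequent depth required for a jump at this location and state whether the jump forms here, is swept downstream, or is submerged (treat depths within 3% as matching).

y₂ = 10.3 m; the jump is swept downstream

q = Q/b = 150/6.39 = 23.5 m²/s; V₁ = q/y₁ = 24.3 m/s. Fr₁ = V₁/√(g·y₁) = 7.87.
From the momentum equation for a rectangular channel, y₂/y₁ = ½[√(1 + 8Fr₁²) − 1] = ½[√496.4 − 1] = 10.6.
y₂ = 10.6 × 0.968 = 10.3 m.
Tailwater y_tw = 8.39 m: y_tw < y₂, so the jump is swept downstream.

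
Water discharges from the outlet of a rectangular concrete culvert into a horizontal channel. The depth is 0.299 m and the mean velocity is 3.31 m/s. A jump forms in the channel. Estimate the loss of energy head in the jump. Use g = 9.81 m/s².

ΔE = 0.0686 m

Fr₁ = V₁/√(g·y₁) = 3.31/√(9.81×0.299) = 1.93.
From the momentum equation for a rectangular channel, y₂/y₁ = ½[√(1 + 8Fr₁²) − 1] = ½[√30.88 − 1] = 2.28.
y₂ = 2.28 × 0.299 = 0.681 m.
Head loss: ΔE = (y₂ − y₁)³/(4y₁y₂) = (0.681 − 0.299)³/(4×0.299×0.681) = 0.0559/0.815 = 0.0686 m.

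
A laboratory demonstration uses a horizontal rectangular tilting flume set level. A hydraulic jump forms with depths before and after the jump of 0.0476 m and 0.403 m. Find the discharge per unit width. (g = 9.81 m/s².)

For a rectangular channel the momentum equation gives q² = ½·g·y₁·y₂·(y₁ + y₂) = ½×9.81×0.0476×0.403×0.451 = 0.0424.
q = √0.0424 = 0.206 m²/s.

q = 0.206 m²/s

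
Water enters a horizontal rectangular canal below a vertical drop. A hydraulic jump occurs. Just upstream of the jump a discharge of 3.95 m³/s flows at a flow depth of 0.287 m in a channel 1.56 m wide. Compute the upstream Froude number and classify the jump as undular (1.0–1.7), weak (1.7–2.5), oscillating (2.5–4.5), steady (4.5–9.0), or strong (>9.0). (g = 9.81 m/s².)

q = Q/b = 3.95/1.56 = 2.53 m²/s; V₁ = q/y₁ = 8.82 m/s. Fr₁ = V₁/√(g·y₁) = 5.26.
Fr₁ = 5.26 lies in the steady range.

Fr₁ = 5.26; steady jump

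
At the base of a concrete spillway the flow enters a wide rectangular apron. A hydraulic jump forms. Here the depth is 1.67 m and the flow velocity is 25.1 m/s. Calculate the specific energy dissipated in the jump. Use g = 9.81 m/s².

ΔE = 19.5 m

Fr₁ = V₁/√(g·y₁) = 25.1/√(9.81×1.67) = 6.20.
From the momentum equation for a rectangular channel, y₂/y₁ = ½[√(1 + 8Fr₁²) − 1] = ½[√308.6 − 1] = 8.28.
y₂ = 8.28 × 1.67 = 13.8 m.
Head loss: ΔE = (y₂ − y₁)³/(4y₁y₂) = (13.8 − 1.67)³/(4×1.67×13.8) = 1800/92.4 = 19.5 m.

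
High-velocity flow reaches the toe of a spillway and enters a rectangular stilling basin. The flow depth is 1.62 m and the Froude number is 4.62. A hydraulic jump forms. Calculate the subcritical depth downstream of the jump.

Fr₁ = 4.62 (given).
Bélanger equation: y₂/y₁ = ½[√(1 + 8Fr₁²) − 1] = ½[√171.8 − 1] = 6.05.
y₂ = 6.05 × 1.62 = 9.81 m.

y₂ = 9.81 m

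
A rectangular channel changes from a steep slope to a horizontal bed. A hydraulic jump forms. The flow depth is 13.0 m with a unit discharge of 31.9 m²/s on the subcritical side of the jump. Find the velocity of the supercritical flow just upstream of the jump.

V₂ = q/y₂ = 31.9/13.0 = 2.45 m/s; Fr₂ = V₂/√(g·y₂) = 0.217.
From the momentum equation (using Fr₂), y₁/y₂ = ½[√(1 + 8Fr₂²) − 1] = ½[√1.378 − 1] = 0.0869.
y₁ = 0.0869 × 13.0 = 1.13 m.
V₁ = q/y₁ = 31.9/1.13 = 28.2 m/s.

V₁ = 28.2 m/s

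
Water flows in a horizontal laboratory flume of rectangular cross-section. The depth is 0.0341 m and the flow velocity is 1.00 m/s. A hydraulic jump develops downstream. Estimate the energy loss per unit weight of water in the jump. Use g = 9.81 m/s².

ΔE = 0.00422 m

Fr₁ = V₁/√(g·y₁) = 1.00/√(9.81×0.0341) = 1.73.
Sequent-depth ratio: y₂/y₁ = ½[√(1 + 8Fr₁²) − 1] = ½[√24.91 − 1] = 2.00.
y₂ = 2.00 × 0.0341 = 0.0681 m.
q = V₁·y₁ = 1.00 × 0.0341 = 0.0341 m²/s. V₂ = q/y₂ = 0.0341/0.0681 = 0.501 m/s. E₁ = y₁ + V₁²/2g = 0.0851 m; E₂ = y₂ + V₂²/2g = 0.0809 m. ΔE = E₁ − E₂ = 0.00422 m.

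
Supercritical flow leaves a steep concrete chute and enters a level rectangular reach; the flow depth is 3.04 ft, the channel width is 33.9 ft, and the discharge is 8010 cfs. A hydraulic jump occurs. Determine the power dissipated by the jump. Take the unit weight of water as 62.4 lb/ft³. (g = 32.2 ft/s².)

P = 57913 hp

q = Q/b = 8010/33.9 = 236 ft²/s; V₁ = q/y₁ = 77.7 ft/s. Fr₁ = V₁/√(g·y₁) = 7.86.
Conjugate-depth relation: y₂/y₁ = ½[√(1 + 8Fr₁²) − 1] = ½[√494.7 − 1] = 10.6.
y₂ = 10.6 × 3.04 = 32.3 ft.
V₂ = q/y₂ = 236/32.3 = 7.32 ft/s. E₁ = y₁ + V₁²/2g = 96.8 ft; E₂ = y₂ + V₂²/2g = 33.1 ft. ΔE = E₁ − E₂ = 63.7 ft.
P = γ·Q·ΔE/550 = 62.4 × 8010 × 63.7 / 550 = 57913 hp.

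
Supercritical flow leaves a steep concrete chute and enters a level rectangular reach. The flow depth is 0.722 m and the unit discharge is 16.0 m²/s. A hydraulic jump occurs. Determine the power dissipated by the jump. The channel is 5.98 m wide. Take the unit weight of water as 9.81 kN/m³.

P = 16339 kW

V₁ = q/y₁ = 16.0/0.722 = 22.2 m/s. Fr₁ = V₁/√(g·y₁) = 22.2/√(9.81×0.722) = 8.33.
By Bélanger, y₂/y₁ = ½[√(1 + 8Fr₁²) − 1] = ½[√555.7 − 1] = 11.3.
y₂ = 11.3 × 0.722 = 8.15 m.
V₂ = q/y₂ = 16.0/8.15 = 1.96 m/s. E₁ = y₁ + V₁²/2g = 25.8 m; E₂ = y₂ + V₂²/2g = 8.35 m. ΔE = E₁ − E₂ = 17.4 m.
Q = q·b = 16.0 × 5.98 = 95.7 m³/s. P = γ·Q·ΔE = 9.81 × 95.7 × 17.4 = 16339 kW.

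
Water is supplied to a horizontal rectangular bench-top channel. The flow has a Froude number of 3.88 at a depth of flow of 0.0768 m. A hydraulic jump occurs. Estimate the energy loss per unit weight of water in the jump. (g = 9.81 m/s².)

Fr₁ = 3.88 (given).
From the momentum equation for a rectangular channel, y₂/y₁ = ½[√(1 + 8Fr₁²) − 1] = ½[√121.4 − 1] = 5.01.
y₂ = 5.01 × 0.0768 = 0.385 m.
V₁ = Fr₁·√(g·y₁) = 3.88×√(9.81×0.0768) = 3.37 m/s; q = V₁·y₁ = 0.259 m²/s. V₂ = q/y₂ = 0.259/0.385 = 0.672 m/s. E₁ = y₁ + V₁²/2g = 0.655 m; E₂ = y₂ + V₂²/2g = 0.408 m. ΔE = E₁ − E₂ = 0.247 m.

ΔE = 0.247 m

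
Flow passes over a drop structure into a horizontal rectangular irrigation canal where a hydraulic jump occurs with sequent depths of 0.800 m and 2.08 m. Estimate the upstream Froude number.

Fr₁ = 2.16

For a rectangular channel the momentum equation gives q² = ½·g·y₁·y₂·(y₁ + y₂) = ½×9.81×0.800×2.08×2.88 = 23.5.
q = √23.5 = 4.85 m²/s.
V₁ = q/y₁ = 6.06 m/s; Fr₁ = V₁/√(g·y₁) = 2.16.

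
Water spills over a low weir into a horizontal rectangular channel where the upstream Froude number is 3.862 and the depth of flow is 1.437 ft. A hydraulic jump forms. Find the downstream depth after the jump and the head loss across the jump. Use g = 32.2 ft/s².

y₂ = 7.163 ft; ΔE = 4.559 ft

Fr₁ = 3.862 (given).
From the momentum equation for a rectangular channel, y₂/y₁ = ½[√(1 + 8Fr₁²) − 1] = ½[√120.32 − 1] = 4.985.
y₂ = 4.985 × 1.437 = 7.163 ft.
V₁ = Fr₁·√(g·y₁) = 3.862×√(32.2×1.437) = 26.27 ft/s; q = V₁·y₁ = 37.75 ft²/s. V₂ = q/y₂ = 37.75/7.163 = 5.270 ft/s. E₁ = y₁ + V₁²/2g = 12.15 ft; E₂ = y₂ + V₂²/2g = 7.594 ft. ΔE = E₁ − E₂ = 4.559 ft.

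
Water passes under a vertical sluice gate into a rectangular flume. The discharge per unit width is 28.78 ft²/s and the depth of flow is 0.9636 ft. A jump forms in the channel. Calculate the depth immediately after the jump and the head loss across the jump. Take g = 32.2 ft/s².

V₁ = q/y₁ = 28.78/0.9636 = 29.87 ft/s. Fr₁ = V₁/√(g·y₁) = 29.87/√(32.2×0.9636) = 5.362.
Sequent-depth ratio: y₂/y₁ = ½[√(1 + 8Fr₁²) − 1] = ½[√231.00 − 1] = 7.099.
y₂ = 7.099 × 0.9636 = 6.841 ft.
Head loss: ΔE = (y₂ − y₁)³/(4y₁y₂) = (6.841 − 0.9636)³/(4×0.9636×6.841) = 203.0/26.37 = 7.700 ft.

y₂ = 6.841 ft; ΔE = 7.700 ft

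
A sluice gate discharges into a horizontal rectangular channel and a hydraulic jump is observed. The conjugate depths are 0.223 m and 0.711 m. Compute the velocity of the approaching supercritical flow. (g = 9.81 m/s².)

For a rectangular channel the momentum equation gives q² = ½·g·y₁·y₂·(y₁ + y₂) = ½×9.81×0.223×0.711×0.934 = 0.726.
q = √0.726 = 0.852 m²/s.
V₁ = q/y₁ = 0.852/0.223 = 3.82 m/s.

V₁ = 3.82 m/s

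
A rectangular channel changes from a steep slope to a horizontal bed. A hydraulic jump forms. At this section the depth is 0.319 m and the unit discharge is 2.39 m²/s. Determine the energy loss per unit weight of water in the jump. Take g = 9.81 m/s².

V₁ = q/y₁ = 2.39/0.319 = 7.49 m/s. Fr₁ = V₁/√(g·y₁) = 7.49/√(9.81×0.319) = 4.24.
Sequent-depth ratio: y₂/y₁ = ½[√(1 + 8Fr₁²) − 1] = ½[√144.5 − 1] = 5.51.
y₂ = 5.51 × 0.319 = 1.76 m.
Head loss: ΔE = (y₂ − y₁)³/(4y₁y₂) = (1.76 − 0.319)³/(4×0.319×1.76) = 2.98/2.24 = 1.33 m.

ΔE = 1.33 m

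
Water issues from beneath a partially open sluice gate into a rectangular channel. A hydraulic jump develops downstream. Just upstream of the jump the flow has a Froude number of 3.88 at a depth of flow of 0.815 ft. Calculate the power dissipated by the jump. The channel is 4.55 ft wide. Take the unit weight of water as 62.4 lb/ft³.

P = 21.9 hp

Fr₁ = 3.88 (given).
From the momentum equation for a rectangular channel, y₂/y₁ = ½[√(1 + 8Fr₁²) − 1] = ½[√121.4 − 1] = 5.01.
y₂ = 5.01 × 0.815 = 4.08 ft.
Head loss: ΔE = (y₂ − y₁)³/(4y₁y₂) = (4.08 − 0.815)³/(4×0.815×4.08) = 34.9/13.3 = 2.62 ft.
V₁ = Fr₁·√(g·y₁) = 3.88×√(32.2×0.815) = 19.9 ft/s; q = V₁·y₁ = 16.2 ft²/s. Q = q·b = 16.2 × 4.55 = 73.7 cfs. P = γ·Q·ΔE/550 = 62.4 × 73.7 × 2.62 / 550 = 21.9 hp.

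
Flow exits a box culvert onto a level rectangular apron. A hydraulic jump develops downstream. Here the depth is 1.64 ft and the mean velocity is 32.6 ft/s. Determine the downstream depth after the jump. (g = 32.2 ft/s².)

Fr₁ = V₁/√(g·y₁) = 32.6/√(32.2×1.64) = 4.49.
Bélanger equation: y₂/y₁ = ½[√(1 + 8Fr₁²) − 1] = ½[√162.0 − 1] = 5.86.
y₂ = 5.86 × 1.64 = 9.62 ft.

y₂ = 9.62 ft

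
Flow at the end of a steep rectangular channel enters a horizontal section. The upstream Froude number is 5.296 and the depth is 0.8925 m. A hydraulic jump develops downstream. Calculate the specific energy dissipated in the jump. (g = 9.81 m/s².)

ΔE = 6.901 m

Fr₁ = 5.296 (given).
Conjugate-depth relation: y₂/y₁ = ½[√(1 + 8Fr₁²) − 1] = ½[√225.38 − 1] = 7.006.
y₂ = 7.006 × 0.8925 = 6.253 m.
V₁ = Fr₁·√(g·y₁) = 5.296×√(9.81×0.8925) = 15.67 m/s; q = V₁·y₁ = 13.99 m²/s. V₂ = q/y₂ = 13.99/6.253 = 2.237 m/s. E₁ = y₁ + V₁²/2g = 13.41 m; E₂ = y₂ + V₂²/2g = 6.508 m. ΔE = E₁ − E₂ = 6.901 m.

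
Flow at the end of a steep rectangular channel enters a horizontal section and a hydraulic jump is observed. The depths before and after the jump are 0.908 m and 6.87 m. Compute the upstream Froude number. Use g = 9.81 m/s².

For a rectangular channel the momentum equation gives q² = ½·g·y₁·y₂·(y₁ + y₂) = ½×9.81×0.908×6.87×7.78 = 238.
q = √238 = 15.4 m²/s.
V₁ = q/y₁ = 17.0 m/s; Fr₁ = V₁/√(g·y₁) = 5.69.

Fr₁ = 5.69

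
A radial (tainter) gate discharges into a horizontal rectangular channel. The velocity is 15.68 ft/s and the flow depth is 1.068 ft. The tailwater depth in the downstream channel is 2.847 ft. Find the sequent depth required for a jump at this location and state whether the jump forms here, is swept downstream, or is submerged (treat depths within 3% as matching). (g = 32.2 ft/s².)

y₂ = 3.540 ft; the jump is swept downstream

Fr₁ = V₁/√(g·y₁) = 15.68/√(32.2×1.068) = 2.674.
By Bélanger, y₂/y₁ = ½[√(1 + 8Fr₁²) − 1] = ½[√58.195 − 1] = 3.314.
y₂ = 3.314 × 1.068 = 3.540 ft.
Tailwater y_tw = 2.847 ft: y_tw < y₂, so the jump is swept downstream.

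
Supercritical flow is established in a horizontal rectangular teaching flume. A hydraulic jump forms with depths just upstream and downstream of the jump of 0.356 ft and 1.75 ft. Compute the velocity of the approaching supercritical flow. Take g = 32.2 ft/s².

V₁ = 12.9 ft/s

For a rectangular channel the momentum equation gives q² = ½·g·y₁·y₂·(y₁ + y₂) = ½×32.2×0.356×1.75×2.11 = 21.1.
q = √21.1 = 4.60 ft²/s.
V₁ = q/y₁ = 4.60/0.356 = 12.9 ft/s.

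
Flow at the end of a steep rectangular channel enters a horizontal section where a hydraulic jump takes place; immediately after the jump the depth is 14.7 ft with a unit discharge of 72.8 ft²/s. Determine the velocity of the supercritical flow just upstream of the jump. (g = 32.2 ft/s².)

V₂ = q/y₂ = 72.8/14.7 = 4.95 ft/s; Fr₂ = V₂/√(g·y₂) = 0.228.
The Bélanger relation is symmetric: y₁/y₂ = ½[√(1 + 8Fr₂²) − 1] = ½[√1.415 − 1] = 0.0947.
y₁ = 0.0947 × 14.7 = 1.39 ft.
V₁ = q/y₁ = 72.8/1.39 = 52.3 ft/s.

V₁ = 52.3 ft/s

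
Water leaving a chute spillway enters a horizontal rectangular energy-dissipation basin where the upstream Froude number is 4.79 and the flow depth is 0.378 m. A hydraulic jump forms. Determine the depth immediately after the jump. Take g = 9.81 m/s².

y₂ = 2.38 m

Fr₁ = 4.79 (given).
Conjugate-depth relation: y₂/y₁ = ½[√(1 + 8Fr₁²) − 1] = ½[√184.6 − 1] = 6.29.
y₂ = 6.29 × 0.378 = 2.38 m.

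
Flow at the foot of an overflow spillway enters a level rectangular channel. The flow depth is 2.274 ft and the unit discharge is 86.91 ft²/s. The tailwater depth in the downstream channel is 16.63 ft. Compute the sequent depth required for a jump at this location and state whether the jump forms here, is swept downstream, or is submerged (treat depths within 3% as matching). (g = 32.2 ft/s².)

V₁ = q/y₁ = 86.91/2.274 = 38.22 ft/s. Fr₁ = V₁/√(g·y₁) = 38.22/√(32.2×2.274) = 4.466.
From the momentum equation for a rectangular channel, y₂/y₁ = ½[√(1 + 8Fr₁²) − 1] = ½[√160.59 − 1] = 5.836.
y₂ = 5.836 × 2.274 = 13.27 ft.
Tailwater y_tw = 16.63 ft: y_tw > y₂, so the jump is submerged.

y₂ = 13.27 ft; the jump is submerged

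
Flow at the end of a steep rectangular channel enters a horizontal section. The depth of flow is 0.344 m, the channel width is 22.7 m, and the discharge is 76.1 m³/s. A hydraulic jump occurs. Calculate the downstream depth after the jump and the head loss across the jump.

q = Q/b = 76.1/22.7 = 3.35 m²/s; V₁ = q/y₁ = 9.75 m/s. Fr₁ = V₁/√(g·y₁) = 5.31.
Conjugate-depth relation: y₂/y₁ = ½[√(1 + 8Fr₁²) − 1] = ½[√226.1 − 1] = 7.02.
y₂ = 7.02 × 0.344 = 2.41 m.
V₂ = q/y₂ = 3.35/2.41 = 1.39 m/s. E₁ = y₁ + V₁²/2g = 5.18 m; E₂ = y₂ + V₂²/2g = 2.51 m. ΔE = E₁ − E₂ = 2.67 m.

y₂ = 2.41 m; ΔE = 2.67 m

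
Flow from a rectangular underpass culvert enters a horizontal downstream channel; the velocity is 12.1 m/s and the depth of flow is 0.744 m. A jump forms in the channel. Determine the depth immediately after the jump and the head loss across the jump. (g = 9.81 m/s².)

y₂ = 4.36 m; ΔE = 3.63 m

Fr₁ = V₁/√(g·y₁) = 12.1/√(9.81×0.744) = 4.48.
By Bélanger, y₂/y₁ = ½[√(1 + 8Fr₁²) − 1] = ½[√161.5 − 1] = 5.85.
y₂ = 5.85 × 0.744 = 4.36 m.
Head loss: ΔE = (y₂ − y₁)³/(4y₁y₂) = (4.36 − 0.744)³/(4×0.744×4.36) = 47.1/13.0 = 3.63 m.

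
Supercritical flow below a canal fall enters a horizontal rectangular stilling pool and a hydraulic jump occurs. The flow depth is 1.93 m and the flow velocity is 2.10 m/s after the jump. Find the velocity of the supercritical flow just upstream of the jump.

Fr₂ = V₂/√(g·y₂) = 2.10/√(9.81×1.93) = 0.483.
The Bélanger relation is symmetric: y₁/y₂ = ½[√(1 + 8Fr₂²) − 1] = ½[√2.863 − 1] = 0.346.
y₁ = 0.346 × 1.93 = 0.668 m.
V₁ = q/y₁ = 4.05/0.668 = 6.07 m/s.

V₁ = 6.07 m/s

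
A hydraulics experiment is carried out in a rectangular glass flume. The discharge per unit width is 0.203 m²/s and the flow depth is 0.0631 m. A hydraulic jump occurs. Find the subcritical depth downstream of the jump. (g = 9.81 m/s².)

y₂ = 0.335 m

V₁ = q/y₁ = 0.203/0.0631 = 3.22 m/s. Fr₁ = V₁/√(g·y₁) = 3.22/√(9.81×0.0631) = 4.09.
From the momentum equation for a rectangular channel, y₂/y₁ = ½[√(1 + 8Fr₁²) − 1] = ½[√134.8 − 1] = 5.30.
y₂ = 5.30 × 0.0631 = 0.335 m.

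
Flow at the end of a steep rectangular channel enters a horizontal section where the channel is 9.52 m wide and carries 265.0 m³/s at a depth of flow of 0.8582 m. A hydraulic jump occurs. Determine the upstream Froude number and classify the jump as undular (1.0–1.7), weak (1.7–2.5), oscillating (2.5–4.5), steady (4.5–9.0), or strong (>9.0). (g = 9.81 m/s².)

Fr₁ = 11.18; strong jump

q = Q/b = 265.0/9.52 = 27.84 m²/s; V₁ = q/y₁ = 32.44 m/s. Fr₁ = V₁/√(g·y₁) = 11.18.
Fr₁ = 11.18 lies in the strong range.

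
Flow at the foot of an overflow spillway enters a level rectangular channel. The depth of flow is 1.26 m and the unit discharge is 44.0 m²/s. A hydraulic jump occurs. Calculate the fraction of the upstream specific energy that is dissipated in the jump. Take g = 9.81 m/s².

ΔE/E₁ = 0.725 (72.5%)

V₁ = q/y₁ = 44.0/1.26 = 34.9 m/s. Fr₁ = V₁/√(g·y₁) = 34.9/√(9.81×1.26) = 9.93.
Bélanger equation: y₂/y₁ = ½[√(1 + 8Fr₁²) − 1] = ½[√790.3 − 1] = 13.6.
y₂ = 13.6 × 1.26 = 17.1 m.
E₁ = y₁ + V₁²/2g = 63.4 m. ΔE = (y₂ − y₁)³/(4y₁y₂) = 46.0 m. ΔE/E₁ = 46.0/63.4 = 0.725.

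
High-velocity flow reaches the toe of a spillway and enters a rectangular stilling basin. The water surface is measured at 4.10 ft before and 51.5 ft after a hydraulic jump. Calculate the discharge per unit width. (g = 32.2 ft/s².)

q = 435 ft²/s

For a rectangular channel the momentum equation gives q² = ½·g·y₁·y₂·(y₁ + y₂) = ½×32.2×4.10×51.5×55.6 = 189013.
q = √189013 = 435 ft²/s.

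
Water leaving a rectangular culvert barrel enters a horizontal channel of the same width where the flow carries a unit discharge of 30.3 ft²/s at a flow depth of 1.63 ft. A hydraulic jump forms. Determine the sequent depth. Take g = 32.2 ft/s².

y₂ = 5.16 ft

V₁ = q/y₁ = 30.3/1.63 = 18.6 ft/s. Fr₁ = V₁/√(g·y₁) = 18.6/√(32.2×1.63) = 2.57.
By Bélanger, y₂/y₁ = ½[√(1 + 8Fr₁²) − 1] = ½[√53.67 − 1] = 3.16.
y₂ = 3.16 × 1.63 = 5.16 ft.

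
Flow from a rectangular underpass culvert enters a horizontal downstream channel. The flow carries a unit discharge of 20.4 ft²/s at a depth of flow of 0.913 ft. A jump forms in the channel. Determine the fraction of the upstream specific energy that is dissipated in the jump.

ΔE/E₁ = 0.405 (40.5%)

V₁ = q/y₁ = 20.4/0.913 = 22.3 ft/s. Fr₁ = V₁/√(g·y₁) = 22.3/√(32.2×0.913) = 4.12.
Sequent-depth ratio: y₂/y₁ = ½[√(1 + 8Fr₁²) − 1] = ½[√136.9 − 1] = 5.35.
y₂ = 5.35 × 0.913 = 4.88 ft.
E₁ = y₁ + V₁²/2g = 8.67 ft. ΔE = (y₂ − y₁)³/(4y₁y₂) = 3.51 ft. ΔE/E₁ = 3.51/8.67 = 0.405.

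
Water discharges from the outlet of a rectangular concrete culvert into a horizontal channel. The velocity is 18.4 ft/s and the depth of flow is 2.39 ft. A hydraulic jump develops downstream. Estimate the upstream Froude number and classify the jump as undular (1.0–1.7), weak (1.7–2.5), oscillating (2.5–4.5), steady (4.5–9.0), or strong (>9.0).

Fr₁ = 2.10; weak jump

Fr₁ = V₁/√(g·y₁) = 18.4/√(32.2×2.39) = 2.10.
Fr₁ = 2.10 lies in the weak range.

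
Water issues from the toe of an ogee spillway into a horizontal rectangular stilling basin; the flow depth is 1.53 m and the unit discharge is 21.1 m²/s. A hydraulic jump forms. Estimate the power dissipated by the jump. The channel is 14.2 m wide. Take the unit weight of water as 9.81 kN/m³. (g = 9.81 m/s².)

V₁ = q/y₁ = 21.1/1.53 = 13.8 m/s. Fr₁ = V₁/√(g·y₁) = 13.8/√(9.81×1.53) = 3.56.
Sequent-depth ratio: y₂/y₁ = ½[√(1 + 8Fr₁²) − 1] = ½[√102.4 − 1] = 4.56.
y₂ = 4.56 × 1.53 = 6.98 m.
V₂ = q/y₂ = 21.1/6.98 = 3.03 m/s. E₁ = y₁ + V₁²/2g = 11.2 m; E₂ = y₂ + V₂²/2g = 7.44 m. ΔE = E₁ − E₂ = 3.78 m.
Q = q·b = 21.1 × 14.2 = 300 m³/s. P = γ·Q·ΔE = 9.81 × 300 × 3.78 = 11116 kW.

P = 11116 kW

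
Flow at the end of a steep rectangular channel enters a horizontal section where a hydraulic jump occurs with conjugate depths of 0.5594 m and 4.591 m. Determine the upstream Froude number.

For a rectangular channel the momentum equation gives q² = ½·g·y₁·y₂·(y₁ + y₂) = ½×9.81×0.5594×4.591×5.150 = 64.88.
q = √64.88 = 8.055 m²/s.
V₁ = q/y₁ = 14.40 m/s; Fr₁ = V₁/√(g·y₁) = 6.147.

Fr₁ = 6.147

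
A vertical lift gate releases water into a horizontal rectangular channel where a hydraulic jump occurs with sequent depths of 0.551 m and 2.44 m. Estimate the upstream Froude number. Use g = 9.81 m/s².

Fr₁ = 3.47

For a rectangular channel the momentum equation gives q² = ½·g·y₁·y₂·(y₁ + y₂) = ½×9.81×0.551×2.44×2.99 = 19.7.
q = √19.7 = 4.44 m²/s.
V₁ = q/y₁ = 8.06 m/s; Fr₁ = V₁/√(g·y₁) = 3.47.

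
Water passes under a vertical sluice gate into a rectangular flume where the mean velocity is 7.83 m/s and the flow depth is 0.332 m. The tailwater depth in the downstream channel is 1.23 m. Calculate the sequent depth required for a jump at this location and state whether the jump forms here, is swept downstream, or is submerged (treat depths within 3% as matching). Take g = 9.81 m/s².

y₂ = 1.88 m; the jump is swept downstream

Fr₁ = V₁/√(g·y₁) = 7.83/√(9.81×0.332) = 4.34.
Sequent-depth ratio: y₂/y₁ = ½[√(1 + 8Fr₁²) − 1] = ½[√151.6 − 1] = 5.66.
y₂ = 5.66 × 0.332 = 1.88 m.
Tailwater y_tw = 1.23 m: y_tw < y₂, so the jump is swept downstream.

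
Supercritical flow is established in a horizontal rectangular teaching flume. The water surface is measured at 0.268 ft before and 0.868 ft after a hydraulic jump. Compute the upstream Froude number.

Fr₁ = 2.62

For a rectangular channel the momentum equation gives q² = ½·g·y₁·y₂·(y₁ + y₂) = ½×32.2×0.268×0.868×1.14 = 4.25.
q = √4.25 = 2.06 ft²/s.
V₁ = q/y₁ = 7.70 ft/s; Fr₁ = V₁/√(g·y₁) = 2.62.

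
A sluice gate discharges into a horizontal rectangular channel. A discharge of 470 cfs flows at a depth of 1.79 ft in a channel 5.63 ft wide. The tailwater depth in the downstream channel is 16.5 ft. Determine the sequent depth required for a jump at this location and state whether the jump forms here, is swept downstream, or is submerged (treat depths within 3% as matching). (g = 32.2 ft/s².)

y₂ = 14.7 ft; the jump is submerged

q = Q/b = 470/5.63 = 83.5 ft²/s; V₁ = q/y₁ = 46.6 ft/s. Fr₁ = V₁/√(g·y₁) = 6.14.
Sequent-depth ratio: y₂/y₁ = ½[√(1 + 8Fr₁²) − 1] = ½[√302.9 − 1] = 8.20.
y₂ = 8.20 × 1.79 = 14.7 ft.
Tailwater y_tw = 16.5 ft: y_tw > y₂, so the jump is submerged.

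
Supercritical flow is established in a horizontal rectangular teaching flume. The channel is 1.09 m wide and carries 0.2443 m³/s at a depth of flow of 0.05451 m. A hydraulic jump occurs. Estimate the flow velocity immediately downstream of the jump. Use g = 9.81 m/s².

V₂ = 0.5506 m/s

q = Q/b = 0.2443/1.09 = 0.2241 m²/s; V₁ = q/y₁ = 4.112 m/s. Fr₁ = V₁/√(g·y₁) = 5.623.
From the momentum equation for a rectangular channel, y₂/y₁ = ½[√(1 + 8Fr₁²) − 1] = ½[√253.92 − 1] = 7.467.
y₂ = 7.467 × 0.05451 = 0.4071 m.
V₂ = q/y₂ = 0.2241/0.4071 = 0.5506 m/s.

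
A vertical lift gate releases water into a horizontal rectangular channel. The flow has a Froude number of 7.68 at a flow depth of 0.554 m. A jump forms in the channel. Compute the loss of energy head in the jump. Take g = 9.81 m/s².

ΔE = 11.0 m

Fr₁ = 7.68 (given).
By Bélanger, y₂/y₁ = ½[√(1 + 8Fr₁²) − 1] = ½[√472.9 − 1] = 10.4.
y₂ = 10.4 × 0.554 = 5.75 m.
Head loss: ΔE = (y₂ − y₁)³/(4y₁y₂) = (5.75 − 0.554)³/(4×0.554×5.75) = 140/12.7 = 11.0 m.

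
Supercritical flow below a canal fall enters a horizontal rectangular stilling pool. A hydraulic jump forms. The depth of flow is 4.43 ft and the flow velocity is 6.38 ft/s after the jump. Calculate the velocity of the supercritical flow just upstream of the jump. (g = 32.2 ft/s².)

Fr₂ = V₂/√(g·y₂) = 6.38/√(32.2×4.43) = 0.534.
Applying the sequent-depth relation in reverse, y₁/y₂ = ½[√(1 + 8Fr₂²) − 1] = ½[√3.283 − 1] = 0.406.
y₁ = 0.406 × 4.43 = 1.80 ft.
V₁ = q/y₁ = 28.3/1.80 = 15.7 ft/s.

V₁ = 15.7 ft/s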